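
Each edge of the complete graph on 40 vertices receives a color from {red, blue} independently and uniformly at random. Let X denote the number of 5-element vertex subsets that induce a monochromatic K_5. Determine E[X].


Let X = Σ_S X_S over the C(40, 5) = 658008 subsets S of size 5, where X_S = 1 if the K_5 on S is monochromatic.
For a fixed S, the K_5 on S has C(5, 2) = 10 edges. P[all 10 edges red] = (1/2)^10, and likewise for blue, so P[monochromatic] = 2·(1/2)^10 = 2^{1 − 10} = 1/512.
By linearity: E[X] = C(40, 5) · 2^{1 − 10} = 658008 · 1/512 = 82251/64.
Numerically: E[X] ≈ 1285.17188.

E[X] = C(40,5)·2^(1−C(5,2)) = 82251/64 ≈ 1285.17188.


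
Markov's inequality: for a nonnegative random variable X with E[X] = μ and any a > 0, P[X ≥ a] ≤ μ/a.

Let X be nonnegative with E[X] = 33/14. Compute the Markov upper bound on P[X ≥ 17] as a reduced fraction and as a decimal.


μ = E[X] = 33/14, a = 17.
Markov: P[X ≥ 17] ≤ μ/a = (33/14)/17 = 33/238.
Numerically: ≈ 0.139.
(Since a = 17 > μ = 2.357, the bound 33/238 is < 1 and informative.)

P[X ≥ 17] ≤ 33/238 ≈ 0.139.


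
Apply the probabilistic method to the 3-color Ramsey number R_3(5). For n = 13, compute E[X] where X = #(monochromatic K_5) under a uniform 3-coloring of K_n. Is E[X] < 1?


E[X] = C(13, 5) · 3^{1 − 10} = 1287 · 3^{−9} = 1287/19683.
As a reduced fraction: E[X] = 143/2187 ≈ 0.0654.
Is E[X] < 1? YES.
Since E[X] < 1, there exists a 3-coloring of K_{13} with no monochromatic K_5; hence R_3(5) > 13.

E[X] = 143/2187 ≈ 0.0654; E[X] < 1, so R_3(5) > 13.


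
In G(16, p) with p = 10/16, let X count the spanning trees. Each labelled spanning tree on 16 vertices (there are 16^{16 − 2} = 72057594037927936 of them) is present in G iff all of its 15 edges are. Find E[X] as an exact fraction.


K_16 has 16^{16 − 2} = 72057594037927936 labelled spanning trees.
For each such spanning tree H, let X_H = 1 if all 15 edges of H are present in G. Then P[X_H = 1] = p^{15} = (5/8)^{15} = 30517578125/35184372088832.
Summing the indicators: E[X] = Σ_H E[X_H] = 72057594037927936 · p^{15} = 72057594037927936 · 30517578125/35184372088832 = 62500000000000.
Numerically: E[X] ≈ 6.25e+13.

E[X] = 72057594037927936 · (5/8)^{15} = 62500000000000 ≈ 6.25e+13.


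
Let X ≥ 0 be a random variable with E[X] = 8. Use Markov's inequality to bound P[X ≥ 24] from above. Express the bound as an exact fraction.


μ = E[X] = 8, a = 24.
Markov: P[X ≥ 24] ≤ μ/a = (8)/24 = 1/3.
Numerically: ≈ 0.33333.
(Since a = 24 > μ = 8.00000, the bound 1/3 is < 1 and informative.)

P[X ≥ 24] ≤ 1/3 ≈ 0.33333.


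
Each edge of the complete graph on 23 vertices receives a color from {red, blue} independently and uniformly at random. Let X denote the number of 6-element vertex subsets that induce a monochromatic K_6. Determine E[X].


Let X = Σ_S X_S over the C(23, 6) = 100947 subsets S of size 6, where X_S = 1 if the K_6 on S is monochromatic.
For a fixed S, the K_6 on S has C(6, 2) = 15 edges. P[all 15 edges red] = (1/2)^15, and likewise for blue, so P[monochromatic] = 2·(1/2)^15 = 2^{1 − 15} = 1/16384.
Summing: E[X] = C(23, 6) · 2^{1 − 15} = 100947 · 1/16384 = 100947/16384.
Numerically: E[X] ≈ 6.1613.

E[X] = C(23,6)·2^(1−C(6,2)) = 100947/16384 ≈ 6.1613.


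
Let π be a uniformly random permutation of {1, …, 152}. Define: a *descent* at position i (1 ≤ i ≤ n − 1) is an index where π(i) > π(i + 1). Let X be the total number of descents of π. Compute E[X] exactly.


Write X = Σ X_I over i = 1, …, 151, with X_I the indicator of one descent.
There are 151 indicators.
For each fixed i, the pair (π(i), π(i+1)) is a uniformly random ordered pair of distinct values from {1, …, 152}; by symmetry P[π(i) > π(i+1)] = 1/2.
By linearity: E[X] = 151 · (1/2) = (152 − 1) · (1/2) = 151/2 ≈ 75.500000.

E[X] = 151/2 = 75.500000.


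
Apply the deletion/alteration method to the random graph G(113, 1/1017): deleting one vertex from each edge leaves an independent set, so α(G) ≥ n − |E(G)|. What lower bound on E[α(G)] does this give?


E[|E(G)|] = C(113, 2)·p = 6328 · (1/1017) = 56/9.
E[α(G)] ≥ n − E[|E(G)|] = 113 − 56/9 = 961/9.
Numerically: ≈ 106.777778.
(This is only a lower bound; the true E[α(G)] may be larger.)

E[α(G)] ≥ 961/9 ≈ 106.777778.


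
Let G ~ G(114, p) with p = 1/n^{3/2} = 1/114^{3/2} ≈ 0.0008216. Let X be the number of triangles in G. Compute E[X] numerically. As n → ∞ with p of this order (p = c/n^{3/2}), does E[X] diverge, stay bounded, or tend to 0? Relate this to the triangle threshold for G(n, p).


Number of potential triangles: C(114, 3) = 240464.
Each occurs with probability p³ ≈ (0.0008216)³ ≈ 5.545340e-10.
By linearity: E[X] = C(114, 3)·p³ ≈ 240464 · 5.545340e-10 ≈ 0.0001.
Since α = 3/2 > 1, p = c/n^{3/2} = o(1/n) is below the triangle threshold p ~ 1/n. Asymptotically E[X] ~ (c³/6)·n^{3(1−α)} = (1³/6)·n^{-1.5} → 0, so by Markov's inequality G has no triangles w.h.p.

E[X] ≈ 0.0001; in regime p = Θ(1/n^{3/2}) E[X] tends to 0 (below the triangle threshold p ~ 1/n).


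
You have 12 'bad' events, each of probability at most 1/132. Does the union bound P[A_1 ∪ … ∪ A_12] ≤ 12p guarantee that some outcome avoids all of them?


Union bound: P[∪_{i=1}^{12} A_i] ≤ Σ_i P[A_i] ≤ 12·p = 12·(1/132) = 1/11.
Numerically: 1/11 ≈ 0.091.
Is 1/11 < 1? YES.
Since P[∪ A_i] ≤ 1/11 < 1, the complement has P[∩ A_i^c] ≥ 1 − 1/11 = 10/11 > 0, so some outcome avoids every A_i.

12·p = 1/11 ≈ 0.091; existence CERTIFIED by the union bound.


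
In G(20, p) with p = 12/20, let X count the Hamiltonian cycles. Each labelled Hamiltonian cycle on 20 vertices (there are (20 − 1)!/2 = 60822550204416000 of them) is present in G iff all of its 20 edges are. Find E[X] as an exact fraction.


K_20 has (20 − 1)!/2 = 60822550204416000 labelled Hamiltonian cycles.
For each such Hamiltonian cycle H, let X_H = 1 if all 20 edges of H are present in G. Then P[X_H = 1] = p^{20} = (3/5)^{20} = 3486784401/95367431640625.
By linearity: E[X] = Σ_H E[X_H] = 60822550204416000 · p^{20} = 60822550204416000 · 3486784401/95367431640625 = 1696600954254376560918528/762939453125.
Numerically: E[X] ≈ 2.22e+12.

E[X] = 60822550204416000 · (3/5)^{20} = 1696600954254376560918528/762939453125 ≈ 2.22e+12.


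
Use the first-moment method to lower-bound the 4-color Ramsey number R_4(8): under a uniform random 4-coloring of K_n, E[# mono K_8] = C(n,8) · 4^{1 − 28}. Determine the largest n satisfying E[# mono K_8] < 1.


We need C(n, 8) · 4^{1 − 28} < 1, i.e. C(n, 8) < 4^{28 − 1} = 18014398509481984.
Check values of n near the boundary:
  n = 404: C(404, 8) = 16415071523485570; 16415071523485570 < 18014398509481984? YES
  n = 405: C(405, 8) = 16745853821188050; 16745853821188050 < 18014398509481984? YES
  n = 406: C(406, 8) = 17082453897995850; 17082453897995850 < 18014398509481984? YES
  n = 407: C(407, 8) = 17424959239309050; 17424959239309050 < 18014398509481984? YES
  n = 408: C(408, 8) = 17773458424095231; 17773458424095231 < 18014398509481984? YES
  n = 409: C(409, 8) = 18128041135797879; 18128041135797879 < 18014398509481984? NO
The largest n with C(n, 8) < 18014398509481984 is n = 408 (where E[X] = 17773458424095231/18014398509481984 ≈ 0.98663). Hence R_4(8) > 408, i.e. R_4(8) ≥ 409.

Largest n = 408; hence R_4(8) > 408.


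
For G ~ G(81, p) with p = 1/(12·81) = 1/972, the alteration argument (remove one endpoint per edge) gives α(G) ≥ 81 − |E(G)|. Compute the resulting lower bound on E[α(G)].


E[|E(G)|] = C(81, 2)·p = 3240 · (1/972) = 10/3.
E[α(G)] ≥ n − E[|E(G)|] = 81 − 10/3 = 233/3.
Numerically: ≈ 77.66667.
(This is only a lower bound; the true E[α(G)] may be larger.)

E[α(G)] ≥ 233/3 ≈ 77.66667.


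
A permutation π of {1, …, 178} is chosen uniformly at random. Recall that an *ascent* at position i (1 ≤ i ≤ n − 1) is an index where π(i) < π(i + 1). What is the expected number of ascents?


Write X = Σ X_I over i = 1, …, 177, with X_I the indicator of one ascent.
There are 177 indicators.
For each fixed i, the pair (π(i), π(i+1)) is a uniformly random ordered pair of distinct values from {1, …, 178}; by symmetry P[π(i) < π(i+1)] = 1/2.
By linearity: E[X] = 177 · (1/2) = (178 − 1) · (1/2) = 177/2 ≈ 88.5000.

E[X] = 177/2 = 88.5000.


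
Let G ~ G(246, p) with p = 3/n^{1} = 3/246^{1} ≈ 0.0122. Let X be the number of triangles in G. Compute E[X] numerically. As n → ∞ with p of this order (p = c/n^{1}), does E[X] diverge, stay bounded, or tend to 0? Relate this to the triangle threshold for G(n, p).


Number of potential triangles: C(246, 3) = 2450980.
Each occurs with probability p³ ≈ (0.0122)³ ≈ 1.81367e-06.
By linearity: E[X] = C(246, 3)·p³ ≈ 2450980 · 1.81367e-06 ≈ 4.445.
Here α = 1, so p = 3/n is exactly at the triangle threshold p ~ 1/n. Asymptotically E[X] → c³/6 = 3³/6 = 9/2 ≈ 4.500, a bounded constant. In this regime the triangle count is asymptotically Poisson(c³/6).

E[X] ≈ 4.445; in regime p = Θ(1/n^{1}) E[X] stays bounded (at the triangle threshold p ~ 1/n).


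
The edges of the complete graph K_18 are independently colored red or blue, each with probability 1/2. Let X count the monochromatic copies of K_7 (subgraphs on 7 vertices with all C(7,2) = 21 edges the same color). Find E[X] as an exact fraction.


Let X = Σ_S X_S over the C(18, 7) = 31824 subsets S of size 7, where X_S = 1 if the K_7 on S is monochromatic.
For a fixed S, the K_7 on S has C(7, 2) = 21 edges. P[all 21 edges red] = (1/2)^21, and likewise for blue, so P[monochromatic] = 2·(1/2)^21 = 2^{1 − 21} = 1/1048576.
Summing: E[X] = C(18, 7) · 2^{1 − 21} = 31824 · 1/1048576 = 1989/65536.
Numerically: E[X] ≈ 0.0303.

E[X] = C(18,7)·2^(1−C(7,2)) = 1989/65536 ≈ 0.0303.


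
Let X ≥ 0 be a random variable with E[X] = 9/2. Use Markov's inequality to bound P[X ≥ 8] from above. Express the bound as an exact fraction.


μ = E[X] = 9/2, a = 8.
Markov: P[X ≥ 8] ≤ μ/a = (9/2)/8 = 9/16.
Numerically: ≈ 0.5625.
(Since a = 8 > μ = 4.5000, the bound 9/16 is < 1 and informative.)

P[X ≥ 8] ≤ 9/16 ≈ 0.5625.


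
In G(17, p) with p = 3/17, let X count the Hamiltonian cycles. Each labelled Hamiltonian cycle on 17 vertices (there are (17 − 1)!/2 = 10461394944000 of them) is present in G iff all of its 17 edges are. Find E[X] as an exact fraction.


K_17 has (17 − 1)!/2 = 10461394944000 labelled Hamiltonian cycles.
For each such Hamiltonian cycle H, let X_H = 1 if all 17 edges of H are present in G. Then P[X_H = 1] = p^{17} = (3/17)^{17} = 129140163/827240261886336764177.
By linearity: E[X] = Σ_H E[X_H] = 10461394944000 · p^{17} = 10461394944000 · 129140163/827240261886336764177 = 1350986248275535872000/827240261886336764177.
Numerically: E[X] ≈ 1.63312.

E[X] = 10461394944000 · (3/17)^{17} = 1350986248275535872000/827240261886336764177 ≈ 1.63312.


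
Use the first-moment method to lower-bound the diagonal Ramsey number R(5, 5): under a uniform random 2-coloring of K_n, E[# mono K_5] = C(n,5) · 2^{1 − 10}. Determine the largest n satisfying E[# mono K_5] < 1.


We need C(n, 5) · 2^{1 − 10} < 1, i.e. C(n, 5) < 2^{10 − 1} = 512.
Check values of n near the boundary:
  n = 10: C(10, 5) = 252; 252 < 512? YES
  n = 11: C(11, 5) = 462; 462 < 512? YES
  n = 12: C(12, 5) = 792; 792 < 512? NO
  n = 13: C(13, 5) = 1287; 1287 < 512? NO
  n = 14: C(14, 5) = 2002; 2002 < 512? NO
The largest n with C(n, 5) < 512 is n = 11 (where E[X] = 231/256 ≈ 0.9023). Hence R(5, 5) > 11, i.e. R(5, 5) ≥ 12.

Largest n = 11; hence R(5, 5) > 11.


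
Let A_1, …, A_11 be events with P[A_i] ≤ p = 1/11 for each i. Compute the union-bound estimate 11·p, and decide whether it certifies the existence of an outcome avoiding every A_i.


Union bound: P[∪_{i=1}^{11} A_i] ≤ Σ_i P[A_i] ≤ 11·p = 11·(1/11) = 1.
Numerically: 1 ≈ 1.00000.
Is 1 < 1? NO.
Since the bound 1 is ≥ 1, the union bound is uninformative here; it does NOT by itself certify existence.

11·p = 1 ≈ 1.00000; existence NOT certified by the union bound.


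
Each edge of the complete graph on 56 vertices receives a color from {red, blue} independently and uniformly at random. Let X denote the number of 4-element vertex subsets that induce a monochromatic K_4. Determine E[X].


Let X = Σ_S X_S over the C(56, 4) = 367290 subsets S of size 4, where X_S = 1 if the K_4 on S is monochromatic.
For a fixed S, the K_4 on S has C(4, 2) = 6 edges. P[all 6 edges red] = (1/2)^6, and likewise for blue, so P[monochromatic] = 2·(1/2)^6 = 2^{1 − 6} = 1/32.
By linearity of expectation: E[X] = C(56, 4) · 2^{1 − 6} = 367290 · 1/32 = 183645/16.
Numerically: E[X] ≈ 11477.8125.

E[X] = C(56,4)·2^(1−C(4,2)) = 183645/16 ≈ 11477.8125.


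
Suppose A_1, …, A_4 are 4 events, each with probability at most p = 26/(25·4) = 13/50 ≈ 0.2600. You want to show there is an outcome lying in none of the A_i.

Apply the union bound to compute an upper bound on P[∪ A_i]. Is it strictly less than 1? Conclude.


Union bound: P[∪_{i=1}^{4} A_i] ≤ Σ_i P[A_i] ≤ 4·p = 4·(13/50) = 26/25.
Numerically: 26/25 ≈ 1.0400.
Is 26/25 < 1? NO.
Since the bound 26/25 is ≥ 1, the union bound is uninformative here; it does NOT by itself certify existence.

4·p = 26/25 ≈ 1.0400; existence NOT certified by the union bound.


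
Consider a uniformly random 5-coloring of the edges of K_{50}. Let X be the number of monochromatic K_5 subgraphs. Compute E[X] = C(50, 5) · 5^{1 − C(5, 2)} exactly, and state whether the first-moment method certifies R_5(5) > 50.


E[X] = C(50, 5) · 5^{1 − 10} = 2118760 · 5^{−9} = 2118760/1953125.
As a reduced fraction: E[X] = 423752/390625 ≈ 1.084805.
Is E[X] < 1? NO.
Since E[X] ≥ 1, the first-moment bound is inconclusive at n = 50; it does NOT by itself certify R_5(5) > 50.

E[X] = 423752/390625 ≈ 1.084805; E[X] ≥ 1; first-moment method inconclusive here.


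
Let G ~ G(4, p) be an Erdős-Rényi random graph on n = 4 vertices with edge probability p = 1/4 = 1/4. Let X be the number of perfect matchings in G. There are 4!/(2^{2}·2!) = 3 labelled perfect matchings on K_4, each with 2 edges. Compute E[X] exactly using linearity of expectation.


K_4 has 4!/(2^{2}·2!) = 3 labelled perfect matchings.
For each such perfect matching H, let X_H = 1 if all 2 edges of H are present in G. Then P[X_H = 1] = p^{2} = (1/4)^{2} = 1/16.
By linearity: E[X] = Σ_H E[X_H] = 3 · p^{2} = 3 · 1/16 = 3/16.
Numerically: E[X] ≈ 0.1875.

E[X] = 3 · (1/4)^{2} = 3/16 ≈ 0.1875.


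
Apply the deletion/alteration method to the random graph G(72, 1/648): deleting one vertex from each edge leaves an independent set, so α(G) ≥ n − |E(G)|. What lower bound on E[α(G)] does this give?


E[|E(G)|] = C(72, 2)·p = 2556 · (1/648) = 71/18.
E[α(G)] ≥ n − E[|E(G)|] = 72 − 71/18 = 1225/18.
Numerically: ≈ 68.056.
(This is only a lower bound; the true E[α(G)] may be larger.)

E[α(G)] ≥ 1225/18 ≈ 68.056.


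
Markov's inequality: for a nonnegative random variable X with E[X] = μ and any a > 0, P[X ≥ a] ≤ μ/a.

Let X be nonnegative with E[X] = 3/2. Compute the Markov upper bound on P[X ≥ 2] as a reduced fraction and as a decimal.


μ = E[X] = 3/2, a = 2.
Markov: P[X ≥ 2] ≤ μ/a = (3/2)/2 = 3/4.
Numerically: ≈ 0.7500.
(Since a = 2 > μ = 1.5000, the bound 3/4 is < 1 and informative.)

P[X ≥ 2] ≤ 3/4 ≈ 0.7500.


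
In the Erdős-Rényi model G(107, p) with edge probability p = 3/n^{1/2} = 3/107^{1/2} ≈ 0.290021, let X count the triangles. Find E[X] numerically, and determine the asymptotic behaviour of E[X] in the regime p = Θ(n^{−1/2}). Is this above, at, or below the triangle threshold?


Number of potential triangles: C(107, 3) = 198485.
Each occurs with probability p³ ≈ (0.290021)³ ≈ 2.43942852e-02.
By linearity: E[X] = C(107, 3)·p³ ≈ 198485 · 2.43942852e-02 ≈ 4841.899705.
Since α = 1/2 < 1, p = c/n^{1/2} ≫ 1/n is above the triangle threshold p ~ 1/n. Asymptotically E[X] ~ (c³/6)·n^{3(1−α)} = (3³/6)·n^{1.5} → ∞; triangles are abundant w.h.p.

E[X] ≈ 4841.899705; in regime p = Θ(1/n^{1/2}) E[X] diverges (above the triangle threshold p ~ 1/n).


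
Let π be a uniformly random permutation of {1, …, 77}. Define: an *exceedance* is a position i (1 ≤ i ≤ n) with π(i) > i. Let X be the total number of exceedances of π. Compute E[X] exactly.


Write X = Σ_{i=1}^{77} X_i, where X_i = 1_{π(i) > i}.
For each fixed i, π(i) is uniform over {1, …, 77} (marginal of a uniform permutation), so P[π(i) > i] = (n − i)/n. Summing: Σ_{i=1}^{77} (n − i)/n = (0 + 1 + … + 76)/77 = 77(77 − 1)/(2·77) = (77 − 1)/2.
Hence E[X] = Σ_{i=1}^{77} (77 − i)/77 = 38 ≈ 38.000.

E[X] = 38 = 38.000.


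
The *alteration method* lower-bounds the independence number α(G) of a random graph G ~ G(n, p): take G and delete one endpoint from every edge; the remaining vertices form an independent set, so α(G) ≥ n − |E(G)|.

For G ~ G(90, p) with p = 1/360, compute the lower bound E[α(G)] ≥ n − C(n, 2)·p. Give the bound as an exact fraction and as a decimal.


E[|E(G)|] = C(90, 2)·p = 4005 · (1/360) = 89/8.
E[α(G)] ≥ n − E[|E(G)|] = 90 − 89/8 = 631/8.
Numerically: ≈ 78.8750.
(This is only a lower bound; the true E[α(G)] may be larger.)

E[α(G)] ≥ 631/8 ≈ 78.8750.


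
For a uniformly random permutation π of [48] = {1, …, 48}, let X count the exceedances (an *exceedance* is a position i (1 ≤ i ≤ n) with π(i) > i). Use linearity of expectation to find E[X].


Write X = Σ_{i=1}^{48} X_i, where X_i = 1_{π(i) > i}.
For each fixed i, π(i) is uniform over {1, …, 48} (marginal of a uniform permutation), so P[π(i) > i] = (n − i)/n. Summing: Σ_{i=1}^{48} (n − i)/n = (0 + 1 + … + 47)/48 = 48(48 − 1)/(2·48) = (48 − 1)/2.
Hence E[X] = Σ_{i=1}^{48} (48 − i)/48 = 47/2 ≈ 23.500000.

E[X] = 47/2 = 23.500000.


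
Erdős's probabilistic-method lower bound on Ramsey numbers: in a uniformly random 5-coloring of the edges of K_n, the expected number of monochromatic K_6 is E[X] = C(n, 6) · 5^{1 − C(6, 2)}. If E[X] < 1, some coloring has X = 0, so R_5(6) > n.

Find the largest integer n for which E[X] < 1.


We need C(n, 6) · 5^{1 − 15} < 1, i.e. C(n, 6) < 5^{15 − 1} = 6103515625.
Check values of n near the boundary:
  n = 126: C(126, 6) = 4925156775; 4925156775 < 6103515625? YES
  n = 127: C(127, 6) = 5169379425; 5169379425 < 6103515625? YES
  n = 128: C(128, 6) = 5423611200; 5423611200 < 6103515625? YES
  n = 129: C(129, 6) = 5688177600; 5688177600 < 6103515625? YES
  n = 130: C(130, 6) = 5963412000; 5963412000 < 6103515625? YES
  n = 131: C(131, 6) = 6249655776; 6249655776 < 6103515625? NO
The largest n with C(n, 6) < 6103515625 is n = 130 (where E[X] = 47707296/48828125 ≈ 0.977). Hence R_5(6) > 130, i.e. R_5(6) ≥ 131.

Largest n = 130; hence R_5(6) > 130.


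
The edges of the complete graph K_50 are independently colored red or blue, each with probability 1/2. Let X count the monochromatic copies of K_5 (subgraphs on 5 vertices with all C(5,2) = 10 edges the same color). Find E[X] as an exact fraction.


Let X = Σ_S X_S over the C(50, 5) = 2118760 subsets S of size 5, where X_S = 1 if the K_5 on S is monochromatic.
For a fixed S, the K_5 on S has C(5, 2) = 10 edges. P[all 10 edges red] = (1/2)^10, and likewise for blue, so P[monochromatic] = 2·(1/2)^10 = 2^{1 − 10} = 1/512.
By linearity of expectation: E[X] = C(50, 5) · 2^{1 − 10} = 2118760 · 1/512 = 264845/64.
Numerically: E[X] ≈ 4138.2031.

E[X] = C(50,5)·2^(1−C(5,2)) = 264845/64 ≈ 4138.2031.


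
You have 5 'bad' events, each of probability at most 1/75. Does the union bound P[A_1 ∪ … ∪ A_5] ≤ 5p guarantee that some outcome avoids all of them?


Union bound: P[∪_{i=1}^{5} A_i] ≤ Σ_i P[A_i] ≤ 5·p = 5·(1/75) = 1/15.
Numerically: 1/15 ≈ 0.06667.
Is 1/15 < 1? YES.
Since P[∪ A_i] ≤ 1/15 < 1, the complement has P[∩ A_i^c] ≥ 1 − 1/15 = 14/15 > 0, so some outcome avoids every A_i.

5·p = 1/15 ≈ 0.06667; existence CERTIFIED by the union bound.


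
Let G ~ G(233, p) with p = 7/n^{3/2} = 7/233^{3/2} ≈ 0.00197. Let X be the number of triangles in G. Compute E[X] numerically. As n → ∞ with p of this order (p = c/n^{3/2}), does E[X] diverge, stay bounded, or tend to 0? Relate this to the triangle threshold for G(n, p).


Number of potential triangles: C(233, 3) = 2081156.
Each occurs with probability p³ ≈ (0.00197)³ ≈ 7.62417e-09.
By linearity: E[X] = C(233, 3)·p³ ≈ 2081156 · 7.62417e-09 ≈ 0.016.
Since α = 3/2 > 1, p = c/n^{3/2} = o(1/n) is below the triangle threshold p ~ 1/n. Asymptotically E[X] ~ (c³/6)·n^{3(1−α)} = (7³/6)·n^{-1.5} → 0, so by Markov's inequality G has no triangles w.h.p.

E[X] ≈ 0.016; in regime p = Θ(1/n^{3/2}) E[X] tends to 0 (below the triangle threshold p ~ 1/n).


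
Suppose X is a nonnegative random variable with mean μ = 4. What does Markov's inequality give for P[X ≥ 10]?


μ = E[X] = 4, a = 10.
Markov: P[X ≥ 10] ≤ μ/a = (4)/10 = 2/5.
Numerically: ≈ 0.400000.
(Since a = 10 > μ = 4.000000, the bound 2/5 is < 1 and informative.)

P[X ≥ 10] ≤ 2/5 ≈ 0.400000.


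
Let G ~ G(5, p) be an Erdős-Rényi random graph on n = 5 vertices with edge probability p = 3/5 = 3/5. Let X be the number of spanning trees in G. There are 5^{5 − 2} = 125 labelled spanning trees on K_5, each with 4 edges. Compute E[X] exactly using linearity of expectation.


K_5 has 5^{5 − 2} = 125 labelled spanning trees.
For each such spanning tree H, let X_H = 1 if all 4 edges of H are present in G. Then P[X_H = 1] = p^{4} = (3/5)^{4} = 81/625.
Summing the indicators: E[X] = Σ_H E[X_H] = 125 · p^{4} = 125 · 81/625 = 81/5.
Numerically: E[X] ≈ 16.2.

E[X] = 125 · (3/5)^{4} = 81/5 ≈ 16.2.


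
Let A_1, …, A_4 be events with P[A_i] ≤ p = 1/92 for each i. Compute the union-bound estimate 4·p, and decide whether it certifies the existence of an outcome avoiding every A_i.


Union bound: P[∪_{i=1}^{4} A_i] ≤ Σ_i P[A_i] ≤ 4·p = 4·(1/92) = 1/23.
Numerically: 1/23 ≈ 0.0434783.
Is 1/23 < 1? YES.
Since P[∪ A_i] ≤ 1/23 < 1, the complement has P[∩ A_i^c] ≥ 1 − 1/23 = 22/23 > 0, so some outcome avoids every A_i.

4·p = 1/23 ≈ 0.0434783; existence CERTIFIED by the union bound.


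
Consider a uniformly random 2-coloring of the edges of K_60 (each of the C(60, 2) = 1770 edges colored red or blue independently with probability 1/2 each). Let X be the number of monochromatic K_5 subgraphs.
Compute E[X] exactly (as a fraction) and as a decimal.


Let X = Σ_S X_S over the C(60, 5) = 5461512 subsets S of size 5, where X_S = 1 if the K_5 on S is monochromatic.
For a fixed S, the K_5 on S has C(5, 2) = 10 edges. P[all 10 edges red] = (1/2)^10, and likewise for blue, so P[monochromatic] = 2·(1/2)^10 = 2^{1 − 10} = 1/512.
By linearity: E[X] = C(60, 5) · 2^{1 − 10} = 5461512 · 1/512 = 682689/64.
Numerically: E[X] ≈ 10667.015625.

E[X] = C(60,5)·2^(1−C(5,2)) = 682689/64 ≈ 10667.015625.


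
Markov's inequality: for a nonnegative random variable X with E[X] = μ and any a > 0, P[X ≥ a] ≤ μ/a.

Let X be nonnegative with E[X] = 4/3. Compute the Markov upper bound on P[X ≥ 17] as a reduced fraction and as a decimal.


μ = E[X] = 4/3, a = 17.
Markov: P[X ≥ 17] ≤ μ/a = (4/3)/17 = 4/51.
Numerically: ≈ 0.078431.
(Since a = 17 > μ = 1.333333, the bound 4/51 is < 1 and informative.)

P[X ≥ 17] ≤ 4/51 ≈ 0.078431.


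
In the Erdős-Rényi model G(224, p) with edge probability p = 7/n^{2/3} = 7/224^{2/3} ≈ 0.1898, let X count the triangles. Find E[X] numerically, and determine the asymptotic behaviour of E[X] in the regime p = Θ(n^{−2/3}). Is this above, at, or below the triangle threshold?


Number of potential triangles: C(224, 3) = 1848224.
Each occurs with probability p³ ≈ (0.1898)³ ≈ 6.835938e-03.
By linearity: E[X] = C(224, 3)·p³ ≈ 1848224 · 6.835938e-03 ≈ 12634.3438.
Since α = 2/3 < 1, p = c/n^{2/3} ≫ 1/n is above the triangle threshold p ~ 1/n. Asymptotically E[X] ~ (c³/6)·n^{3(1−α)} = (7³/6)·n^{1} → ∞; triangles are abundant w.h.p.

E[X] ≈ 12634.3438; in regime p = Θ(1/n^{2/3}) E[X] diverges (above the triangle threshold p ~ 1/n).


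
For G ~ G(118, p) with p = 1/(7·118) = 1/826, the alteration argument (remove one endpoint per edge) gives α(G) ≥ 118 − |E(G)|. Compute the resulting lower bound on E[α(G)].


E[|E(G)|] = C(118, 2)·p = 6903 · (1/826) = 117/14.
E[α(G)] ≥ n − E[|E(G)|] = 118 − 117/14 = 1535/14.
Numerically: ≈ 109.64286.
(This is only a lower bound; the true E[α(G)] may be larger.)

E[α(G)] ≥ 1535/14 ≈ 109.64286.


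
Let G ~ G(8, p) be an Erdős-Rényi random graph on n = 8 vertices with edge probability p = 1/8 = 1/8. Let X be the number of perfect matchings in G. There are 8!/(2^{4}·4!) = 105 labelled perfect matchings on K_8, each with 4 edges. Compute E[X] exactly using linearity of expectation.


K_8 has 8!/(2^{4}·4!) = 105 labelled perfect matchings.
For each such perfect matching H, let X_H = 1 if all 4 edges of H are present in G. Then P[X_H = 1] = p^{4} = (1/8)^{4} = 1/4096.
Summing the indicators: E[X] = Σ_H E[X_H] = 105 · p^{4} = 105 · 1/4096 = 105/4096.
Numerically: E[X] ≈ 0.02563.

E[X] = 105 · (1/8)^{4} = 105/4096 ≈ 0.02563.


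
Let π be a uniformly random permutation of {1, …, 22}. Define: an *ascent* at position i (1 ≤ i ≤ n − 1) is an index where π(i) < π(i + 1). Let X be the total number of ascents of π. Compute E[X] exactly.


Write X = Σ X_I over i = 1, …, 21, with X_I the indicator of one ascent.
There are 21 indicators.
For each fixed i, the pair (π(i), π(i+1)) is a uniformly random ordered pair of distinct values from {1, …, 22}; by symmetry P[π(i) < π(i+1)] = 1/2.
By linearity: E[X] = 21 · (1/2) = (22 − 1) · (1/2) = 21/2 ≈ 10.5000.

E[X] = 21/2 = 10.5000.


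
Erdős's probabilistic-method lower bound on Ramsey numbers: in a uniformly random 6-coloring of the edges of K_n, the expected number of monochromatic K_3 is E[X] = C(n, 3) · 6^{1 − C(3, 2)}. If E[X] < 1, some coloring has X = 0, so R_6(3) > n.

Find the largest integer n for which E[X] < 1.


We need C(n, 3) · 6^{1 − 3} < 1, i.e. C(n, 3) < 6^{3 − 1} = 36.
Check values of n near the boundary:
  n = 3: C(3, 3) = 1; 1 < 36? YES
  n = 4: C(4, 3) = 4; 4 < 36? YES
  n = 5: C(5, 3) = 10; 10 < 36? YES
  n = 6: C(6, 3) = 20; 20 < 36? YES
  n = 7: C(7, 3) = 35; 35 < 36? YES
  n = 8: C(8, 3) = 56; 56 < 36? NO
  n = 9: C(9, 3) = 84; 84 < 36? NO
  n = 10: C(10, 3) = 120; 120 < 36? NO
The largest n with C(n, 3) < 36 is n = 7 (where E[X] = 35/36 ≈ 0.972). Hence R_6(3) > 7, i.e. R_6(3) ≥ 8.

Largest n = 7; hence R_6(3) > 7.


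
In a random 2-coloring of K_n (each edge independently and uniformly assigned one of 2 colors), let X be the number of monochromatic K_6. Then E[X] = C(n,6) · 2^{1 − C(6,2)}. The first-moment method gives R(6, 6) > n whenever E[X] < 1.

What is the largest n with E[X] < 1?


We need C(n, 6) · 2^{1 − 15} < 1, i.e. C(n, 6) < 2^{15 − 1} = 16384.
Check values of n near the boundary:
  n = 12: C(12, 6) = 924; 924 < 16384? YES
  n = 13: C(13, 6) = 1716; 1716 < 16384? YES
  n = 14: C(14, 6) = 3003; 3003 < 16384? YES
  n = 15: C(15, 6) = 5005; 5005 < 16384? YES
  n = 16: C(16, 6) = 8008; 8008 < 16384? YES
  n = 17: C(17, 6) = 12376; 12376 < 16384? YES
  n = 18: C(18, 6) = 18564; 18564 < 16384? NO
  n = 19: C(19, 6) = 27132; 27132 < 16384? NO
The largest n with C(n, 6) < 16384 is n = 17 (where E[X] = 1547/2048 ≈ 0.7554). Hence R(6, 6) > 17, i.e. R(6, 6) ≥ 18.

Largest n = 17; hence R(6, 6) > 17.


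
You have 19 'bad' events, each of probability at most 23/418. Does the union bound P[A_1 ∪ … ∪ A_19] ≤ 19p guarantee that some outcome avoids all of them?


Union bound: P[∪_{i=1}^{19} A_i] ≤ Σ_i P[A_i] ≤ 19·p = 19·(23/418) = 23/22.
Numerically: 23/22 ≈ 1.0454545.
Is 23/22 < 1? NO.
Since the bound 23/22 is ≥ 1, the union bound is uninformative here; it does NOT by itself certify existence.

19·p = 23/22 ≈ 1.0454545; existence NOT certified by the union bound.


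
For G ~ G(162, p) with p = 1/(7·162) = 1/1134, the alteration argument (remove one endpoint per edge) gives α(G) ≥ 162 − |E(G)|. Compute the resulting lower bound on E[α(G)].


E[|E(G)|] = C(162, 2)·p = 13041 · (1/1134) = 23/2.
E[α(G)] ≥ n − E[|E(G)|] = 162 − 23/2 = 301/2.
Numerically: ≈ 150.50000.
(This is only a lower bound; the true E[α(G)] may be larger.)

E[α(G)] ≥ 301/2 ≈ 150.50000.


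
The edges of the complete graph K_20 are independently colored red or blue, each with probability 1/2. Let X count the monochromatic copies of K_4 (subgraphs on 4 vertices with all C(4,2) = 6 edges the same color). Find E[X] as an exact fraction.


Let X = Σ_S X_S over the C(20, 4) = 4845 subsets S of size 4, where X_S = 1 if the K_4 on S is monochromatic.
For a fixed S, the K_4 on S has C(4, 2) = 6 edges. P[all 6 edges red] = (1/2)^6, and likewise for blue, so P[monochromatic] = 2·(1/2)^6 = 2^{1 − 6} = 1/32.
By linearity of expectation: E[X] = C(20, 4) · 2^{1 − 6} = 4845 · 1/32 = 4845/32.
Numerically: E[X] ≈ 151.406250.

E[X] = C(20,4)·2^(1−C(4,2)) = 4845/32 ≈ 151.406250.


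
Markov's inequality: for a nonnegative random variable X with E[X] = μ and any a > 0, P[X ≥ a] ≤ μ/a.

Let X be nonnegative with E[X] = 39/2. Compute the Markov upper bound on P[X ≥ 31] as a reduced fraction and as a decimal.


μ = E[X] = 39/2, a = 31.
Markov: P[X ≥ 31] ≤ μ/a = (39/2)/31 = 39/62.
Numerically: ≈ 0.629032.
(Since a = 31 > μ = 19.500000, the bound 39/62 is < 1 and informative.)

P[X ≥ 31] ≤ 39/62 ≈ 0.629032.


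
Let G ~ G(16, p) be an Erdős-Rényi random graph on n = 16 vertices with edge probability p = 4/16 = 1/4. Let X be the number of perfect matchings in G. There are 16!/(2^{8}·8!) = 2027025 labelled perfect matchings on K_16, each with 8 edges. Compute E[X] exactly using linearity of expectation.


K_16 has 16!/(2^{8}·8!) = 2027025 labelled perfect matchings.
For each such perfect matching H, let X_H = 1 if all 8 edges of H are present in G. Then P[X_H = 1] = p^{8} = (1/4)^{8} = 1/65536.
By linearity: E[X] = Σ_H E[X_H] = 2027025 · p^{8} = 2027025 · 1/65536 = 2027025/65536.
Numerically: E[X] ≈ 30.9299.

E[X] = 2027025 · (1/4)^{8} = 2027025/65536 ≈ 30.9299.


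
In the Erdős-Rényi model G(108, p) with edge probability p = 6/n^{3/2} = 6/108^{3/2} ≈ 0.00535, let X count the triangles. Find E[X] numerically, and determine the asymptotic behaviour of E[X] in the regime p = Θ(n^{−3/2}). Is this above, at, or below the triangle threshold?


Number of potential triangles: C(108, 3) = 204156.
Each occurs with probability p³ ≈ (0.00535)³ ≈ 1.52773e-07.
By linearity: E[X] = C(108, 3)·p³ ≈ 204156 · 1.52773e-07 ≈ 0.031.
Since α = 3/2 > 1, p = c/n^{3/2} = o(1/n) is below the triangle threshold p ~ 1/n. Asymptotically E[X] ~ (c³/6)·n^{3(1−α)} = (6³/6)·n^{-1.5} → 0, so by Markov's inequality G has no triangles w.h.p.

E[X] ≈ 0.031; in regime p = Θ(1/n^{3/2}) E[X] tends to 0 (below the triangle threshold p ~ 1/n).


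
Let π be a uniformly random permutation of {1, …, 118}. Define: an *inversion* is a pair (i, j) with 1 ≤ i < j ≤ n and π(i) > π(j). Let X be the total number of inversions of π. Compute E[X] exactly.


Write X = Σ X_I over the C(118, 2) = 6903 pairs i < j, with X_I the indicator of one inversion.
There are 6903 indicators.
For each fixed pair i < j, the values π(i) and π(j) are two distinct elements of {1, …, 118} in uniformly random order; by symmetry P[π(i) > π(j)] = 1/2.
By linearity: E[X] = 6903 · (1/2) = C(118, 2) · (1/2) = 6903/2 = 6903/2 ≈ 3451.50000.

E[X] = 6903/2 = 3451.50000.


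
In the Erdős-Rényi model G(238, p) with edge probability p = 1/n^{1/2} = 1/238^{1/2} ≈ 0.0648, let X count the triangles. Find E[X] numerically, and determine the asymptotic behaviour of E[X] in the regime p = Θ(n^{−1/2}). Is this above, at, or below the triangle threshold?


Number of potential triangles: C(238, 3) = 2218636.
Each occurs with probability p³ ≈ (0.0648)³ ≈ 2.72355e-04.
By linearity: E[X] = C(238, 3)·p³ ≈ 2218636 · 2.72355e-04 ≈ 604.256.
Since α = 1/2 < 1, p = c/n^{1/2} ≫ 1/n is above the triangle threshold p ~ 1/n. Asymptotically E[X] ~ (c³/6)·n^{3(1−α)} = (1³/6)·n^{1.5} → ∞; triangles are abundant w.h.p.

E[X] ≈ 604.256; in regime p = Θ(1/n^{1/2}) E[X] diverges (above the triangle threshold p ~ 1/n).


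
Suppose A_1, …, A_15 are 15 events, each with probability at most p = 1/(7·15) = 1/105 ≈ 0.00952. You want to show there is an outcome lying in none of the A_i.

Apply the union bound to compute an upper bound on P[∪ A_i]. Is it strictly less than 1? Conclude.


Union bound: P[∪_{i=1}^{15} A_i] ≤ Σ_i P[A_i] ≤ 15·p = 15·(1/105) = 1/7.
Numerically: 1/7 ≈ 0.14286.
Is 1/7 < 1? YES.
Since P[∪ A_i] ≤ 1/7 < 1, the complement has P[∩ A_i^c] ≥ 1 − 1/7 = 6/7 > 0, so some outcome avoids every A_i.

15·p = 1/7 ≈ 0.14286; existence CERTIFIED by the union bound.


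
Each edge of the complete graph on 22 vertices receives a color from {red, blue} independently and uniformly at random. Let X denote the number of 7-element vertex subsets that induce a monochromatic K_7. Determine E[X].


Let X = Σ_S X_S over the C(22, 7) = 170544 subsets S of size 7, where X_S = 1 if the K_7 on S is monochromatic.
For a fixed S, the K_7 on S has C(7, 2) = 21 edges. P[all 21 edges red] = (1/2)^21, and likewise for blue, so P[monochromatic] = 2·(1/2)^21 = 2^{1 − 21} = 1/1048576.
By linearity of expectation: E[X] = C(22, 7) · 2^{1 − 21} = 170544 · 1/1048576 = 10659/65536.
Numerically: E[X] ≈ 0.1626.

E[X] = C(22,7)·2^(1−C(7,2)) = 10659/65536 ≈ 0.1626.


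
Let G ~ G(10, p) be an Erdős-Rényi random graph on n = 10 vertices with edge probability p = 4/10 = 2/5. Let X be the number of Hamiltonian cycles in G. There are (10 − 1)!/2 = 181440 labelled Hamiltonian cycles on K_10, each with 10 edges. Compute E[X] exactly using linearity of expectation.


K_10 has (10 − 1)!/2 = 181440 labelled Hamiltonian cycles.
For each such Hamiltonian cycle H, let X_H = 1 if all 10 edges of H are present in G. Then P[X_H = 1] = p^{10} = (2/5)^{10} = 1024/9765625.
By linearity of expectation: E[X] = Σ_H E[X_H] = 181440 · p^{10} = 181440 · 1024/9765625 = 37158912/1953125.
Numerically: E[X] ≈ 19.025.

E[X] = 181440 · (2/5)^{10} = 37158912/1953125 ≈ 19.025.


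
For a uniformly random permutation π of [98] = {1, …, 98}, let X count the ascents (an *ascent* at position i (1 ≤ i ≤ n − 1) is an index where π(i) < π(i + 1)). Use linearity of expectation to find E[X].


Write X = Σ X_I over i = 1, …, 97, with X_I the indicator of one ascent.
There are 97 indicators.
For each fixed i, the pair (π(i), π(i+1)) is a uniformly random ordered pair of distinct values from {1, …, 98}; by symmetry P[π(i) < π(i+1)] = 1/2.
By linearity: E[X] = 97 · (1/2) = (98 − 1) · (1/2) = 97/2 ≈ 48.500.

E[X] = 97/2 = 48.500.


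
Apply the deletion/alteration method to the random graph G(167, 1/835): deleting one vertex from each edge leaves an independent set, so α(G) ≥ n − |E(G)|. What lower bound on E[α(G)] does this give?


E[|E(G)|] = C(167, 2)·p = 13861 · (1/835) = 83/5.
E[α(G)] ≥ n − E[|E(G)|] = 167 − 83/5 = 752/5.
Numerically: ≈ 150.4000.
(This is only a lower bound; the true E[α(G)] may be larger.)

E[α(G)] ≥ 752/5 ≈ 150.4000.


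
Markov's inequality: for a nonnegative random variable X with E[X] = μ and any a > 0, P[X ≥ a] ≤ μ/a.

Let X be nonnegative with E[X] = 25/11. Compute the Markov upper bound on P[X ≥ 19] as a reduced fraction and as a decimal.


μ = E[X] = 25/11, a = 19.
Markov: P[X ≥ 19] ≤ μ/a = (25/11)/19 = 25/209.
Numerically: ≈ 0.1196.
(Since a = 19 > μ = 2.2727, the bound 25/209 is < 1 and informative.)

P[X ≥ 19] ≤ 25/209 ≈ 0.1196.


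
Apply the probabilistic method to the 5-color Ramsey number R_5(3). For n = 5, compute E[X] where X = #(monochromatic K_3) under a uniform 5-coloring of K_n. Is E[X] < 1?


E[X] = C(5, 3) · 5^{1 − 3} = 10 · 5^{−2} = 10/25.
As a reduced fraction: E[X] = 2/5 ≈ 0.400.
Is E[X] < 1? YES.
Since E[X] < 1, there exists a 5-coloring of K_{5} with no monochromatic K_3; hence R_5(3) > 5.

E[X] = 2/5 ≈ 0.400; E[X] < 1, so R_5(3) > 5.


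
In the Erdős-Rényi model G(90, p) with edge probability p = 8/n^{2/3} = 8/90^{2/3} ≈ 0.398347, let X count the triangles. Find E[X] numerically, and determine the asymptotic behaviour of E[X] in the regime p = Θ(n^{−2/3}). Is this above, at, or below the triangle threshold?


Number of potential triangles: C(90, 3) = 117480.
Each occurs with probability p³ ≈ (0.398347)³ ≈ 6.32098765e-02.
By linearity: E[X] = C(90, 3)·p³ ≈ 117480 · 6.32098765e-02 ≈ 7425.896296.
Since α = 2/3 < 1, p = c/n^{2/3} ≫ 1/n is above the triangle threshold p ~ 1/n. Asymptotically E[X] ~ (c³/6)·n^{3(1−α)} = (8³/6)·n^{1} → ∞; triangles are abundant w.h.p.

E[X] ≈ 7425.896296; in regime p = Θ(1/n^{2/3}) E[X] diverges (above the triangle threshold p ~ 1/n).


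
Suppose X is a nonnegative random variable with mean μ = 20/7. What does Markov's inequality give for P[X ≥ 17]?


μ = E[X] = 20/7, a = 17.
Markov: P[X ≥ 17] ≤ μ/a = (20/7)/17 = 20/119.
Numerically: ≈ 0.168067.
(Since a = 17 > μ = 2.857143, the bound 20/119 is < 1 and informative.)

P[X ≥ 17] ≤ 20/119 ≈ 0.168067.


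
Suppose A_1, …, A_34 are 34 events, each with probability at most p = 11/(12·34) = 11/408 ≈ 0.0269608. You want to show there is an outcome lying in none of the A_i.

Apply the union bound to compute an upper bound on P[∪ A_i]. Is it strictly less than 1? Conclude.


Union bound: P[∪_{i=1}^{34} A_i] ≤ Σ_i P[A_i] ≤ 34·p = 34·(11/408) = 11/12.
Numerically: 11/12 ≈ 0.9166667.
Is 11/12 < 1? YES.
Since P[∪ A_i] ≤ 11/12 < 1, the complement has P[∩ A_i^c] ≥ 1 − 11/12 = 1/12 > 0, so some outcome avoids every A_i.

34·p = 11/12 ≈ 0.9166667; existence CERTIFIED by the union bound.


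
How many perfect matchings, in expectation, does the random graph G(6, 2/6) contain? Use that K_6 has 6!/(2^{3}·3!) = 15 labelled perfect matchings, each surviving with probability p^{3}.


K_6 has 6!/(2^{3}·3!) = 15 labelled perfect matchings.
For each such perfect matching H, let X_H = 1 if all 3 edges of H are present in G. Then P[X_H = 1] = p^{3} = (1/3)^{3} = 1/27.
Summing the indicators: E[X] = Σ_H E[X_H] = 15 · p^{3} = 15 · 1/27 = 5/9.
Numerically: E[X] ≈ 0.55556.

E[X] = 15 · (1/3)^{3} = 5/9 ≈ 0.55556.


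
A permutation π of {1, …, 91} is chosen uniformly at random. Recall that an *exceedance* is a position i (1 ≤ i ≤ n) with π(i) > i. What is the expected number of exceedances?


Write X = Σ_{i=1}^{91} X_i, where X_i = 1_{π(i) > i}.
For each fixed i, π(i) is uniform over {1, …, 91} (marginal of a uniform permutation), so P[π(i) > i] = (n − i)/n. Summing: Σ_{i=1}^{91} (n − i)/n = (0 + 1 + … + 90)/91 = 91(91 − 1)/(2·91) = (91 − 1)/2.
Hence E[X] = Σ_{i=1}^{91} (91 − i)/91 = 45 ≈ 45.00000.

E[X] = 45 = 45.00000.


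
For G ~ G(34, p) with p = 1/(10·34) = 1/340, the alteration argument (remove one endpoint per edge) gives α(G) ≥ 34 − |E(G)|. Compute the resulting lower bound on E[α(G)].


E[|E(G)|] = C(34, 2)·p = 561 · (1/340) = 33/20.
E[α(G)] ≥ n − E[|E(G)|] = 34 − 33/20 = 647/20.
Numerically: ≈ 32.350000.
(This is only a lower bound; the true E[α(G)] may be larger.)

E[α(G)] ≥ 647/20 ≈ 32.350000.


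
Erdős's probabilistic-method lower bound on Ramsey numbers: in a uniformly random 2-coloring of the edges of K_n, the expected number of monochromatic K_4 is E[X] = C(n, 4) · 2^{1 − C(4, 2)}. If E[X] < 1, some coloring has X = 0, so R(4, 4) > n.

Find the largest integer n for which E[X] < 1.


We need C(n, 4) · 2^{1 − 6} < 1, i.e. C(n, 4) < 2^{6 − 1} = 32.
Check values of n near the boundary:
  n = 5: C(5, 4) = 5; 5 < 32? YES
  n = 6: C(6, 4) = 15; 15 < 32? YES
  n = 7: C(7, 4) = 35; 35 < 32? NO
The largest n with C(n, 4) < 32 is n = 6 (where E[X] = 15/32 ≈ 0.4688). Hence R(4, 4) > 6, i.e. R(4, 4) ≥ 7.

Largest n = 6; hence R(4, 4) > 6.
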